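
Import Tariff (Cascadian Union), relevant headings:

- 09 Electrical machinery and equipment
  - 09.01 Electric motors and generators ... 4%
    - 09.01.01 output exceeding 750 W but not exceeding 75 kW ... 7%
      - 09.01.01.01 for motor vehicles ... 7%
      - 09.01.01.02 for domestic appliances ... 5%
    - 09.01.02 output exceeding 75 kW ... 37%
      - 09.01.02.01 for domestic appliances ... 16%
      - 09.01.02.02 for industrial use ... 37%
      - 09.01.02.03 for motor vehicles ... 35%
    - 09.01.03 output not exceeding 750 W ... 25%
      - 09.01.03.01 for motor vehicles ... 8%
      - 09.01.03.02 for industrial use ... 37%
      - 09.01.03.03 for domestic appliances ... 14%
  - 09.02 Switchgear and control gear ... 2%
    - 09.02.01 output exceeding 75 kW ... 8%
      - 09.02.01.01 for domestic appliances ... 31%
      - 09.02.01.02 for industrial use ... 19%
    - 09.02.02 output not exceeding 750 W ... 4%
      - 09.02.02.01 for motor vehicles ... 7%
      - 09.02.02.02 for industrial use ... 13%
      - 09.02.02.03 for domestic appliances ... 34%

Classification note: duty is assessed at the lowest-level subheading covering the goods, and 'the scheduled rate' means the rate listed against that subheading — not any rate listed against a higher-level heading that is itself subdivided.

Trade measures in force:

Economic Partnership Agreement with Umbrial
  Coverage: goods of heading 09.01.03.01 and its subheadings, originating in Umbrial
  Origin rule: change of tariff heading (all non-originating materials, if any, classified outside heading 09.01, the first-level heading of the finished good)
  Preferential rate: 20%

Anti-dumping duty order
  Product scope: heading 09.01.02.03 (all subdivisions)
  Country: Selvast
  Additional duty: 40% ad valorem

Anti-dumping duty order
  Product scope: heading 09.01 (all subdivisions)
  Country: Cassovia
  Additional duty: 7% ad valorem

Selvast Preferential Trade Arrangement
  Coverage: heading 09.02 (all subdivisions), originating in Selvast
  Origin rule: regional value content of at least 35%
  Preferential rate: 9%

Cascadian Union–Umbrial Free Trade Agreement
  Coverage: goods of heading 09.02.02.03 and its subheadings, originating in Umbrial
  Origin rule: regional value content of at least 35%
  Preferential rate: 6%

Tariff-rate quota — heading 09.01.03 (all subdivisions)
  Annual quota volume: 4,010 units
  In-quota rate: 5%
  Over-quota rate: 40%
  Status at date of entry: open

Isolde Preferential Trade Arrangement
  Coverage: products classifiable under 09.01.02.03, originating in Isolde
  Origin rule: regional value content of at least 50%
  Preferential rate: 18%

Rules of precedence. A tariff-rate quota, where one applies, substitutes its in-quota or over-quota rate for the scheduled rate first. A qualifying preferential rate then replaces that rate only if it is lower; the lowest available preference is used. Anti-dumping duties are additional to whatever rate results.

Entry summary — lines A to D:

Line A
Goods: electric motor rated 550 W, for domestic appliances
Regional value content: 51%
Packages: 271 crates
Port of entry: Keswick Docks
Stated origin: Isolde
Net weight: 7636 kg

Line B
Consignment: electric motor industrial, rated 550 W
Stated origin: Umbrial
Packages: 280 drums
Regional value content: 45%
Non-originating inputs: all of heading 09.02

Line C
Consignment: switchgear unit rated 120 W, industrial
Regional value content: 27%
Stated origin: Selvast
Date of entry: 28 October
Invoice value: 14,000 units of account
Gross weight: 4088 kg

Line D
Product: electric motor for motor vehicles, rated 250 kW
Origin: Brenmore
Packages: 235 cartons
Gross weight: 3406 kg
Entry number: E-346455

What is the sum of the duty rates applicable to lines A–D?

58%

Line A: electric motor → 09.01; rated 550 W → 09.01.03; for domestic appliances → 09.01.03.03. Scheduled 14%. quota on 09.01.03 open → in-quota 5%; Isolde agreement on 09.01.02.03: 09.01.03.03 not covered. → 5%.
Line B: electric motor → 09.01; rated 550 W → 09.01.03; industrial → 09.01.03.02. Scheduled 37%. quota on 09.01.03 open → in-quota 5%; Umbrial agreement on 09.01.03.01: 09.01.03.02 not covered; Umbrial agreement on 09.02.02.03: 09.01.03.02 not covered. → 5%.
Line C: switchgear unit → 09.02; rated 120 W → 09.02.02; industrial → 09.02.02.02. Scheduled 13%. Selvast agreement on 09.02: RVC < 35%. → 13%.
Line D: electric motor → 09.01; rated 250 kW → 09.01.02; for motor vehicles → 09.01.02.03. Scheduled 35%. No special measure applies. → 35%.
Sum: 5% + 5% + 13% + 35% = 58%.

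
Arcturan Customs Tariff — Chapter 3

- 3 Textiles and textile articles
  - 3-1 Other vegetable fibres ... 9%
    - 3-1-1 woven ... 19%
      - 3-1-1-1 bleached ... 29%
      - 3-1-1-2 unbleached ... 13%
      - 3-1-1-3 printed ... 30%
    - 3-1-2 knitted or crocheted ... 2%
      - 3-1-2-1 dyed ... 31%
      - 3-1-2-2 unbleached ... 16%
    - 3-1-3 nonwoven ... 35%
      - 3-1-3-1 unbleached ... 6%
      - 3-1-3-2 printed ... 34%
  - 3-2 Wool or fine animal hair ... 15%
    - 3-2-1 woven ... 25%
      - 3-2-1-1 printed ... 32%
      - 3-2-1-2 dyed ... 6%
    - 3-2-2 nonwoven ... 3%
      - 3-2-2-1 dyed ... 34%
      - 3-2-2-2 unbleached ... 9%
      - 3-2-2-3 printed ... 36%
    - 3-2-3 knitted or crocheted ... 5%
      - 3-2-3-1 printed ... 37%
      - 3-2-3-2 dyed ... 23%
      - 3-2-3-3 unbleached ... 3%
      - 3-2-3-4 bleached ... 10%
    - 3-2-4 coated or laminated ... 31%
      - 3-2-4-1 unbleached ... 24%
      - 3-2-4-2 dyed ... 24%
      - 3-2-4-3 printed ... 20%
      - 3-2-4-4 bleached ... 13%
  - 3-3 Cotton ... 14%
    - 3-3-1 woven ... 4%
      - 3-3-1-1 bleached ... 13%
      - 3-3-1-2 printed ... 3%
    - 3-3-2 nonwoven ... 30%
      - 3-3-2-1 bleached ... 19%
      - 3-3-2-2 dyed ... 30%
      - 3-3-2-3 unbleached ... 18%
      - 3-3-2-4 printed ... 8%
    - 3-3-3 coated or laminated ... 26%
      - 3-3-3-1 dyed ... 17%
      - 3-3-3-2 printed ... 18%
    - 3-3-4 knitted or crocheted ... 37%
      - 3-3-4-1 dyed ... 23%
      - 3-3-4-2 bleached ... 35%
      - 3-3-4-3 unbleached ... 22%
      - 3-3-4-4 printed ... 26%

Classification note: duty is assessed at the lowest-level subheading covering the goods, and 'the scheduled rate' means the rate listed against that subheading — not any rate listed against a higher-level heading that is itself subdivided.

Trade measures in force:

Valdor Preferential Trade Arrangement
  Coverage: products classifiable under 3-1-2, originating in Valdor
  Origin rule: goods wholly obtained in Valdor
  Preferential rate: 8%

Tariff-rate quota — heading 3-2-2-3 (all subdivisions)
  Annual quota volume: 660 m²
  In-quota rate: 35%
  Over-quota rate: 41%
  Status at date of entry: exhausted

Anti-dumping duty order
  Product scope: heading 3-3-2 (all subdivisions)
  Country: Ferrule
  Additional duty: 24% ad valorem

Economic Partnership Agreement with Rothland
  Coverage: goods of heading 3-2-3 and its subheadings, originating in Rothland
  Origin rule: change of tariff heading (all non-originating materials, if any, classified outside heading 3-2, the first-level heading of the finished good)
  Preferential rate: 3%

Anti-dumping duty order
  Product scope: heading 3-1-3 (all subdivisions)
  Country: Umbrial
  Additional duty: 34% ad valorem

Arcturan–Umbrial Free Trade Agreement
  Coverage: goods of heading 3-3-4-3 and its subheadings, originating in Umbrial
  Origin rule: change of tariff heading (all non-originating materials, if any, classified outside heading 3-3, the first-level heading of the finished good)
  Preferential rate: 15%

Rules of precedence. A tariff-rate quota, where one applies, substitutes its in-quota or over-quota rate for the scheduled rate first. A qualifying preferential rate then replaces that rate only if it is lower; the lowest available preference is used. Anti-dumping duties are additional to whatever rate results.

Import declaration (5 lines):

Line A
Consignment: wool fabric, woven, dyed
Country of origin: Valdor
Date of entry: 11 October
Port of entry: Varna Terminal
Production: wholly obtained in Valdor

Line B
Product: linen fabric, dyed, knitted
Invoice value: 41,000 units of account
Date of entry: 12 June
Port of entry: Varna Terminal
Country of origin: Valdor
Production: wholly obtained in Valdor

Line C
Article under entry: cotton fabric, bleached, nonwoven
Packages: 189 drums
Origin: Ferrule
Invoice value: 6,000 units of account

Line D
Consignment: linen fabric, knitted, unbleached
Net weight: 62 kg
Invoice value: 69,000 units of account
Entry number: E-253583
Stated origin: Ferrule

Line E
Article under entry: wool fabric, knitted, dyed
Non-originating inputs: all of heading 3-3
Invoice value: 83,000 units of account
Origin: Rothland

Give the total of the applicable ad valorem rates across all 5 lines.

76%

Line A: wool → 3-2; woven → 3-2-1; dyed → 3-2-1-2. Scheduled 6%. Valdor agreement on 3-1-2: 3-2-1-2 not covered. → 6%.
Line B: linen → 3-1; knitted → 3-1-2; dyed → 3-1-2-1. Scheduled 31%. Valdor agreement on 3-1-2: wholly obtained → 8% available; preferential 8%. → 8%.
Line C: cotton → 3-3; nonwoven → 3-3-2; bleached → 3-3-2-1. Scheduled 19%. anti-dumping (Ferrule, 3-3-2): +24%; total 19% + 24% = 43%. → 43%.
Line D: linen → 3-1; knitted → 3-1-2; unbleached → 3-1-2-2. Scheduled 16%. No special measure applies. → 16%.
Line E: wool → 3-2; knitted → 3-2-3; dyed → 3-2-3-2. Scheduled 23%. Rothland agreement on 3-2-3: CTH met → 3% available; preferential 3%. → 3%.
Sum: 6% + 8% + 43% + 16% + 3% = 76%.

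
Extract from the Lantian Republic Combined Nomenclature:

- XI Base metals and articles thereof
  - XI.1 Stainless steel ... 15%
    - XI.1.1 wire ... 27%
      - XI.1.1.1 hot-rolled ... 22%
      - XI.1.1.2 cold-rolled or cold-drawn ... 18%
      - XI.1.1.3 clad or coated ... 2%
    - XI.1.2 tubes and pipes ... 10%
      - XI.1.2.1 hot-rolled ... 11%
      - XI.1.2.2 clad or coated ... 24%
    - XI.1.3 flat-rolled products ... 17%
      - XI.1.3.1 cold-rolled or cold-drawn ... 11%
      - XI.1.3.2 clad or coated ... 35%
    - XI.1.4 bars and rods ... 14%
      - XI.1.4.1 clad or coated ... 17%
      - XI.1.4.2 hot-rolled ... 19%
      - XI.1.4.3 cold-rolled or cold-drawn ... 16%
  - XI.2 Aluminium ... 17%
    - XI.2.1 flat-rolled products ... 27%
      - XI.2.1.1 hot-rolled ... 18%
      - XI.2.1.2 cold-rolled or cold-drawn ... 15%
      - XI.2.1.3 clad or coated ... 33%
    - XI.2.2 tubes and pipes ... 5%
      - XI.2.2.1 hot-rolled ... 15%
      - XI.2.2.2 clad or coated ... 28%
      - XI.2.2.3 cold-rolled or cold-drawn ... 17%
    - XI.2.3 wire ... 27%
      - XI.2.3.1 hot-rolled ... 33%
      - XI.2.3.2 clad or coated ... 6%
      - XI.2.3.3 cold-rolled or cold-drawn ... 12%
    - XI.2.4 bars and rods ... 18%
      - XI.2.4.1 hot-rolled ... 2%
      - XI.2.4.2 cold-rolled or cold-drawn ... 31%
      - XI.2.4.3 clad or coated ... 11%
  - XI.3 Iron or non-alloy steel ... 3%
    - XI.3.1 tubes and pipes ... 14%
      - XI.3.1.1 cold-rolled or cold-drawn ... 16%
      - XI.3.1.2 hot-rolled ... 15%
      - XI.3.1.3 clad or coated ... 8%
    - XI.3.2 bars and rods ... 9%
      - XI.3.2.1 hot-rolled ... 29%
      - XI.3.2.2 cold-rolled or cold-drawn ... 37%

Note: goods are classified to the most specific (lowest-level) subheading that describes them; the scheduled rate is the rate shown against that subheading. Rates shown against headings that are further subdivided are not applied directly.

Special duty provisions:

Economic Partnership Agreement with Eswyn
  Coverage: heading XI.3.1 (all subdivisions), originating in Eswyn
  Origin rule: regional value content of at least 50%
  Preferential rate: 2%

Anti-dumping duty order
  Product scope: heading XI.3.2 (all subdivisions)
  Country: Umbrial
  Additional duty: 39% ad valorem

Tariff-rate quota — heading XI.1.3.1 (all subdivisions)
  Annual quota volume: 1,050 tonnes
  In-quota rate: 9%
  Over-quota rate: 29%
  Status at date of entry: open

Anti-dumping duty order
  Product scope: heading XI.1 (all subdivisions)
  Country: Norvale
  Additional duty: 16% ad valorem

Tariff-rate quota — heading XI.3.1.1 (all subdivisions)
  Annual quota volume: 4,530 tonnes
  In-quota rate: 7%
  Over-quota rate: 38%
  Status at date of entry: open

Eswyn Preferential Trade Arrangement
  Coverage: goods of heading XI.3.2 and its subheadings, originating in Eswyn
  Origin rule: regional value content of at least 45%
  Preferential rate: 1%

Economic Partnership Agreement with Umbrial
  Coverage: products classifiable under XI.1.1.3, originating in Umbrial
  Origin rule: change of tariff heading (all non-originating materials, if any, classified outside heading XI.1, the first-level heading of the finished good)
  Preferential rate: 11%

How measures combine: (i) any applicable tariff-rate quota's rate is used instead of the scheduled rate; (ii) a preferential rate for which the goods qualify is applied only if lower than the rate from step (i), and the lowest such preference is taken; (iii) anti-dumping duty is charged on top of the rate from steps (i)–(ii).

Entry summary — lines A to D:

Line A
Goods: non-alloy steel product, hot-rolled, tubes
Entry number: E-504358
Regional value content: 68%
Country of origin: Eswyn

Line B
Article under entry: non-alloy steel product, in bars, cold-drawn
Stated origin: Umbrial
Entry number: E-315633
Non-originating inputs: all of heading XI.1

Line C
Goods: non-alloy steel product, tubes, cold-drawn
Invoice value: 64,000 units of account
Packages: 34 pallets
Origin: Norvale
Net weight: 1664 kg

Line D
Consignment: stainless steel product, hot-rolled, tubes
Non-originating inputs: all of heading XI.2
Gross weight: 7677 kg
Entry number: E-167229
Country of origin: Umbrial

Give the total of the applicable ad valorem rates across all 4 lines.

Line A: non-alloy steel → XI.3; tubes → XI.3.1; hot-rolled → XI.3.1.2. Scheduled 15%. Eswyn agreement on XI.3.1: RVC ≥ 50% → 2% available; Eswyn agreement on XI.3.2: XI.3.1.2 not covered; preferential 2%. → 2%.
Line B: non-alloy steel → XI.3; in bars → XI.3.2; cold-drawn → XI.3.2.2. Scheduled 37%. Umbrial agreement on XI.1.1.3: XI.3.2.2 not covered; anti-dumping (Umbrial, XI.3.2): +39%; total 37% + 39% = 76%. → 76%.
Line C: non-alloy steel → XI.3; tubes → XI.3.1; cold-drawn → XI.3.1.1. Scheduled 16%. quota on XI.3.1.1 open → in-quota 7%. → 7%.
Line D: stainless steel → XI.1; tubes → XI.1.2; hot-rolled → XI.1.2.1. Scheduled 11%. Umbrial agreement on XI.1.1.3: XI.1.2.1 not covered. → 11%.
Sum: 2% + 76% + 7% + 11% = 96%.

96%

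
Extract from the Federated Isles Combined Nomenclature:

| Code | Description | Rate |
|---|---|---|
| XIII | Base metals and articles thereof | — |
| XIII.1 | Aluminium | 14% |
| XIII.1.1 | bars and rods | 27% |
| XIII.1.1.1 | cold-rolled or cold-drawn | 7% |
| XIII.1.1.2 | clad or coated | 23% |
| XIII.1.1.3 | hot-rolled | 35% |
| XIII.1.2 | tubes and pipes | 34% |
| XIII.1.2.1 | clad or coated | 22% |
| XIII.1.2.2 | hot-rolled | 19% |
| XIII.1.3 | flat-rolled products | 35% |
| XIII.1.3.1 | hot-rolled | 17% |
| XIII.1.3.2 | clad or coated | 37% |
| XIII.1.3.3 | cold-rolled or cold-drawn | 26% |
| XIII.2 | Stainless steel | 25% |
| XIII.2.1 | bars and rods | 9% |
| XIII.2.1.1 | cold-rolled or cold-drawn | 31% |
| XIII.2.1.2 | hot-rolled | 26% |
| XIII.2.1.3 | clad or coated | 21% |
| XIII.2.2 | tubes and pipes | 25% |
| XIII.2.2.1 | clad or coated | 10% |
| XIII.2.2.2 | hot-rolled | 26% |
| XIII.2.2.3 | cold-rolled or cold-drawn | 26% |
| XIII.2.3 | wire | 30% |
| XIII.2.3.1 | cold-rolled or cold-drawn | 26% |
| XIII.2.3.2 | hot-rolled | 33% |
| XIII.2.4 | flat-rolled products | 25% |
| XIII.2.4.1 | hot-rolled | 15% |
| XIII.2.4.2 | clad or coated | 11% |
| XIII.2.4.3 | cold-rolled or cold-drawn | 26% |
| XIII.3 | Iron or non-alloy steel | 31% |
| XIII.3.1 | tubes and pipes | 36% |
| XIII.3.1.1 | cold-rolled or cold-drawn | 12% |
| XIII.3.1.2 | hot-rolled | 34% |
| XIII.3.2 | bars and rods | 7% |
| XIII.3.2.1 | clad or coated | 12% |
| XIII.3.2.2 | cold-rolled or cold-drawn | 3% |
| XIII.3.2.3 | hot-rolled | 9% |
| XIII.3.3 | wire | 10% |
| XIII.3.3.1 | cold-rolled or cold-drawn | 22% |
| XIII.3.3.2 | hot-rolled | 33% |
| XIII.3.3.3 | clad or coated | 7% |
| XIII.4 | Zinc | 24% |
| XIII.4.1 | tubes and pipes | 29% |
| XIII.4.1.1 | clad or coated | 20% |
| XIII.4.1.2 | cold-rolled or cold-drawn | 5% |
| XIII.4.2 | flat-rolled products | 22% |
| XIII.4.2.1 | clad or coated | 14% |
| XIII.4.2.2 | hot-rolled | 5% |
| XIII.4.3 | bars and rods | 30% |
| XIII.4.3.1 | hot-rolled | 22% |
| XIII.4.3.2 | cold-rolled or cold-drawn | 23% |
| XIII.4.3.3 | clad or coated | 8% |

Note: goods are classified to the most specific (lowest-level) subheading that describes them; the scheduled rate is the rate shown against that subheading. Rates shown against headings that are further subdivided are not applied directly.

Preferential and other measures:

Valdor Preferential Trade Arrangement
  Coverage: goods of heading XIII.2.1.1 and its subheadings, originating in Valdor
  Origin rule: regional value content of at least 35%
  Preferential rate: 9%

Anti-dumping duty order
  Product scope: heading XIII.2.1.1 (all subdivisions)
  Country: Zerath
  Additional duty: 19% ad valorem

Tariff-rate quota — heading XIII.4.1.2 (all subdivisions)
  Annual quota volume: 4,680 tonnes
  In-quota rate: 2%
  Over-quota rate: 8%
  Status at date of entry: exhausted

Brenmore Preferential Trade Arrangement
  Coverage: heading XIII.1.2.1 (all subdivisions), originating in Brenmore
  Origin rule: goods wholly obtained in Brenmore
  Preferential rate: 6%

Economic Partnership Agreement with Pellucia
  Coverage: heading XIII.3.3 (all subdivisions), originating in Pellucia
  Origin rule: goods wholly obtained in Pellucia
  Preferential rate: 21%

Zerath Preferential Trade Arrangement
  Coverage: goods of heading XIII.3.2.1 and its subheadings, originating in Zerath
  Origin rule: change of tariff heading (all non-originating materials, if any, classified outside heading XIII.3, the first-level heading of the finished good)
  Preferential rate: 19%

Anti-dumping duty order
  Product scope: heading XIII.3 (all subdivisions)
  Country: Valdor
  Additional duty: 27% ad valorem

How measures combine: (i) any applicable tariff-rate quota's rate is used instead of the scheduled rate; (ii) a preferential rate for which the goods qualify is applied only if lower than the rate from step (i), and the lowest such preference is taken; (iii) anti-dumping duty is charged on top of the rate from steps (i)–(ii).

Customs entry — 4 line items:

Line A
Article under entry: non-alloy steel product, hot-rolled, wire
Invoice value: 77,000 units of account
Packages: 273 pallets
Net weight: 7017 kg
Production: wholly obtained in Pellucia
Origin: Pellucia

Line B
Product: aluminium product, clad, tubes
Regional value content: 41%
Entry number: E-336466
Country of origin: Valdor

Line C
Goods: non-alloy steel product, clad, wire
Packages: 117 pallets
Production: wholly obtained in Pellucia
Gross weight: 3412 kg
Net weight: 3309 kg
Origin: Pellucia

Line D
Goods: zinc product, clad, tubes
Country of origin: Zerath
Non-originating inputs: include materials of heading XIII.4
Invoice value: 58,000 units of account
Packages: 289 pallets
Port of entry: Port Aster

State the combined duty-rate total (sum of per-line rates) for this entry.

Line A: non-alloy steel → XIII.3; wire → XIII.3.3; hot-rolled → XIII.3.3.2. Scheduled 33%. Pellucia agreement on XIII.3.3: wholly obtained → 21% available; preferential 21%. → 21%.
Line B: aluminium → XIII.1; tubes → XIII.1.2; clad → XIII.1.2.1. Scheduled 22%. Valdor agreement on XIII.2.1.1: XIII.1.2.1 not covered. → 22%.
Line C: non-alloy steel → XIII.3; wire → XIII.3.3; clad → XIII.3.3.3. Scheduled 7%. Pellucia agreement on XIII.3.3: wholly obtained → 21% available; preference 21% not lower than 7% → no reduction. → 7%.
Line D: zinc → XIII.4; tubes → XIII.4.1; clad → XIII.4.1.1. Scheduled 20%. Zerath agreement on XIII.3.2.1: XIII.4.1.1 not covered. → 20%.
Sum: 21% + 22% + 7% + 20% = 70%.

70%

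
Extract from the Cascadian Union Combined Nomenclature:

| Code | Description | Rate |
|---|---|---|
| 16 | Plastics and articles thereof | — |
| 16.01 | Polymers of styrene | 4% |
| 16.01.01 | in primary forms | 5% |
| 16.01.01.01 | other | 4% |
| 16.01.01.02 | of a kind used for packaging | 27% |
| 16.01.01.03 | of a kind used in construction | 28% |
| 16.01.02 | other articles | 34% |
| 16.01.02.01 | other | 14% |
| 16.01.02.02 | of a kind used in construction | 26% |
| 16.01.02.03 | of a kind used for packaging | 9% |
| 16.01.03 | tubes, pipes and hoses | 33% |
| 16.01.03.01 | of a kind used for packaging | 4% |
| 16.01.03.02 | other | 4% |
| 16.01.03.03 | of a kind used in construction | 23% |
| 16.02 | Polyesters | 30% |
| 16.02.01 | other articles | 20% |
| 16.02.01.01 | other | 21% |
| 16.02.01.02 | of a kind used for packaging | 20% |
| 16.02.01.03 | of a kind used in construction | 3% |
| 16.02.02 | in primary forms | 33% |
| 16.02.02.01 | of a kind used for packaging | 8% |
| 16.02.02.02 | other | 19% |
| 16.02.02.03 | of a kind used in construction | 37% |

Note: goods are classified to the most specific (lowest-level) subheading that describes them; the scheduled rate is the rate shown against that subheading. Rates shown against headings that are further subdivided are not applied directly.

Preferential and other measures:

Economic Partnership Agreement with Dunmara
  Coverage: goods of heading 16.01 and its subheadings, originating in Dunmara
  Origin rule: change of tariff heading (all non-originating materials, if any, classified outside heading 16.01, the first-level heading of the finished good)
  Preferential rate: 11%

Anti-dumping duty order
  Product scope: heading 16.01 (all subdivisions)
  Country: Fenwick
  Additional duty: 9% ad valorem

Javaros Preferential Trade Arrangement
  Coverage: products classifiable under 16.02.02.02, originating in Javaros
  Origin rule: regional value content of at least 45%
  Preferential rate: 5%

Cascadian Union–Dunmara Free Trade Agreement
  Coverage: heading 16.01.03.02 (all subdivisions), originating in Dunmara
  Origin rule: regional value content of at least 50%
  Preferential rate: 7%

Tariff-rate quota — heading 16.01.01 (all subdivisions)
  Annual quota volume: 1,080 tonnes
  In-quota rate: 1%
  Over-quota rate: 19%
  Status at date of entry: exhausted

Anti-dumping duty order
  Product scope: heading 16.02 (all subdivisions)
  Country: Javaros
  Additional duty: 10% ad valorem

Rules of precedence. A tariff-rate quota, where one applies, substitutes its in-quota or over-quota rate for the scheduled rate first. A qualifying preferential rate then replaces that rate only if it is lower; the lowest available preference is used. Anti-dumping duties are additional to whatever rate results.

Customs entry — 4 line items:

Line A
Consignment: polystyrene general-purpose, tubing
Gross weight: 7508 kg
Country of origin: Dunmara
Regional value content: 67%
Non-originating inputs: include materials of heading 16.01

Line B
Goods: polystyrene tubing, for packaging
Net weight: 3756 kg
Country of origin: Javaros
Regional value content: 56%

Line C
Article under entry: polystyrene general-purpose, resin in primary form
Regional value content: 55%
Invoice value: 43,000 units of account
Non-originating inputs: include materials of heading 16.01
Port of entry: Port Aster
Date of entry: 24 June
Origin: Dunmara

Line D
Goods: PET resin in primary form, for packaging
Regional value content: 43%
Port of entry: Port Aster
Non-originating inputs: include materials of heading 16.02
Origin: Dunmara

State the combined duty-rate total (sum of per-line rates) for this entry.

35%

Line A: polystyrene → 16.01; tubing → 16.01.03; general-purpose → 16.01.03.02. Scheduled 4%. Dunmara agreement on 16.01: CTH not met; Dunmara agreement on 16.01.03.02: RVC ≥ 50% → 7% available; preference 7% not lower than 4% → no reduction. → 4%.
Line B: polystyrene → 16.01; tubing → 16.01.03; for packaging → 16.01.03.01. Scheduled 4%. Javaros agreement on 16.02.02.02: 16.01.03.01 not covered. → 4%.
Line C: polystyrene → 16.01; resin in primary form → 16.01.01; general-purpose → 16.01.01.01. Scheduled 4%. quota on 16.01.01 exhausted → over-quota 19%; Dunmara agreement on 16.01: CTH not met; Dunmara agreement on 16.01.03.02: 16.01.01.01 not covered. → 19%.
Line D: PET → 16.02; resin in primary form → 16.02.02; for packaging → 16.02.02.01. Scheduled 8%. Dunmara agreement on 16.01: 16.02.02.01 not covered; Dunmara agreement on 16.01.03.02: 16.02.02.01 not covered. → 8%.
Sum: 4% + 4% + 19% + 8% = 35%.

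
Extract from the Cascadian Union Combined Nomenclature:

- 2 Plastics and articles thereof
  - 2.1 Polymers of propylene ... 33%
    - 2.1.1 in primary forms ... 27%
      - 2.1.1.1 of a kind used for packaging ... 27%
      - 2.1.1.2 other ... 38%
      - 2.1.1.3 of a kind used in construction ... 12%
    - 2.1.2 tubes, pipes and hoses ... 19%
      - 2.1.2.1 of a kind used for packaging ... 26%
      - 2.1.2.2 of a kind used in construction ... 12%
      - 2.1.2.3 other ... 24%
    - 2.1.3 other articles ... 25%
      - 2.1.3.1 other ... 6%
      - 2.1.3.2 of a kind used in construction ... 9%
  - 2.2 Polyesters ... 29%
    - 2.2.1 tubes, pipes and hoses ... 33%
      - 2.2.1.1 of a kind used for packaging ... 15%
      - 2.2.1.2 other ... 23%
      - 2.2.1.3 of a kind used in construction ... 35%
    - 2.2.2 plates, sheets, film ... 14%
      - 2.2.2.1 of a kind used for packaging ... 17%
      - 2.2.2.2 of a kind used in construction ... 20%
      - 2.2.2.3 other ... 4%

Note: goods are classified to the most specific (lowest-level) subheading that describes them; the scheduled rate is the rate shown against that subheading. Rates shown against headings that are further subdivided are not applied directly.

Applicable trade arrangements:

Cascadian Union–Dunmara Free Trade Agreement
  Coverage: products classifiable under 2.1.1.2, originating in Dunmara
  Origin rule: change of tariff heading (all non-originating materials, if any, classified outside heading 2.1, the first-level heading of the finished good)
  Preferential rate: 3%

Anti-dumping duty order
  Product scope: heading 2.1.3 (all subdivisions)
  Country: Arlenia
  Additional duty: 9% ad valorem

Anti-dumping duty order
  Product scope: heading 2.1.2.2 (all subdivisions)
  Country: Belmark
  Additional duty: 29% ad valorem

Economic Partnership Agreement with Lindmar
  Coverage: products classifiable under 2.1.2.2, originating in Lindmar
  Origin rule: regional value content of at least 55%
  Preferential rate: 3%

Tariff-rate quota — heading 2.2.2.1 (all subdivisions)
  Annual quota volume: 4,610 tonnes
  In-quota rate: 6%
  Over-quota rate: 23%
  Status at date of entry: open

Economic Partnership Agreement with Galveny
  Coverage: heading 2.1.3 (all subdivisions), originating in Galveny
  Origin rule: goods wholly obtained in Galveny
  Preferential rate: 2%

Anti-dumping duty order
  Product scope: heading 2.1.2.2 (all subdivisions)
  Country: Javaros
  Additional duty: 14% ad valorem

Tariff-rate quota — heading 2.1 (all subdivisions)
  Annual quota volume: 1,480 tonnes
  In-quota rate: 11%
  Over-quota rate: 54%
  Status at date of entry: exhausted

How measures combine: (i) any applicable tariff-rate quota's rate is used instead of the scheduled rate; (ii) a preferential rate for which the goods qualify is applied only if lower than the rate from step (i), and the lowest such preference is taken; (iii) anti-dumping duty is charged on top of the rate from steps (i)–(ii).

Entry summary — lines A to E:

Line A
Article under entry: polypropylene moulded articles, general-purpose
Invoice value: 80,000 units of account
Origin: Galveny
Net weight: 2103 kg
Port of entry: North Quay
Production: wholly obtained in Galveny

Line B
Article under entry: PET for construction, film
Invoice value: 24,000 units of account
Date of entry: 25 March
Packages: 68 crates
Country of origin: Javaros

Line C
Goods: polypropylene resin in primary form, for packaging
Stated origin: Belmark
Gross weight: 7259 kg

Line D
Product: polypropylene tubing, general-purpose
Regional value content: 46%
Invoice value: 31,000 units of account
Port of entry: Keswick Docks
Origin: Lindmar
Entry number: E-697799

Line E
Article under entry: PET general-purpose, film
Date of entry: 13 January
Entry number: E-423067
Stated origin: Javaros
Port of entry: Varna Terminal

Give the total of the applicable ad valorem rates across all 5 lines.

134%

Line A: polypropylene → 2.1; moulded articles → 2.1.3; general-purpose → 2.1.3.1. Scheduled 6%. quota on 2.1 exhausted → over-quota 54%; Galveny agreement on 2.1.3: wholly obtained → 2% available; preferential 2%. → 2%.
Line B: PET → 2.2; film → 2.2.2; for construction → 2.2.2.2. Scheduled 20%. No special measure applies. → 20%.
Line C: polypropylene → 2.1; resin in primary form → 2.1.1; for packaging → 2.1.1.1. Scheduled 27%. quota on 2.1 exhausted → over-quota 54%. → 54%.
Line D: polypropylene → 2.1; tubing → 2.1.2; general-purpose → 2.1.2.3. Scheduled 24%. quota on 2.1 exhausted → over-quota 54%; Lindmar agreement on 2.1.2.2: 2.1.2.3 not covered. → 54%.
Line E: PET → 2.2; film → 2.2.2; general-purpose → 2.2.2.3. Scheduled 4%. No special measure applies. → 4%.
Sum: 2% + 20% + 54% + 54% + 4% = 134%.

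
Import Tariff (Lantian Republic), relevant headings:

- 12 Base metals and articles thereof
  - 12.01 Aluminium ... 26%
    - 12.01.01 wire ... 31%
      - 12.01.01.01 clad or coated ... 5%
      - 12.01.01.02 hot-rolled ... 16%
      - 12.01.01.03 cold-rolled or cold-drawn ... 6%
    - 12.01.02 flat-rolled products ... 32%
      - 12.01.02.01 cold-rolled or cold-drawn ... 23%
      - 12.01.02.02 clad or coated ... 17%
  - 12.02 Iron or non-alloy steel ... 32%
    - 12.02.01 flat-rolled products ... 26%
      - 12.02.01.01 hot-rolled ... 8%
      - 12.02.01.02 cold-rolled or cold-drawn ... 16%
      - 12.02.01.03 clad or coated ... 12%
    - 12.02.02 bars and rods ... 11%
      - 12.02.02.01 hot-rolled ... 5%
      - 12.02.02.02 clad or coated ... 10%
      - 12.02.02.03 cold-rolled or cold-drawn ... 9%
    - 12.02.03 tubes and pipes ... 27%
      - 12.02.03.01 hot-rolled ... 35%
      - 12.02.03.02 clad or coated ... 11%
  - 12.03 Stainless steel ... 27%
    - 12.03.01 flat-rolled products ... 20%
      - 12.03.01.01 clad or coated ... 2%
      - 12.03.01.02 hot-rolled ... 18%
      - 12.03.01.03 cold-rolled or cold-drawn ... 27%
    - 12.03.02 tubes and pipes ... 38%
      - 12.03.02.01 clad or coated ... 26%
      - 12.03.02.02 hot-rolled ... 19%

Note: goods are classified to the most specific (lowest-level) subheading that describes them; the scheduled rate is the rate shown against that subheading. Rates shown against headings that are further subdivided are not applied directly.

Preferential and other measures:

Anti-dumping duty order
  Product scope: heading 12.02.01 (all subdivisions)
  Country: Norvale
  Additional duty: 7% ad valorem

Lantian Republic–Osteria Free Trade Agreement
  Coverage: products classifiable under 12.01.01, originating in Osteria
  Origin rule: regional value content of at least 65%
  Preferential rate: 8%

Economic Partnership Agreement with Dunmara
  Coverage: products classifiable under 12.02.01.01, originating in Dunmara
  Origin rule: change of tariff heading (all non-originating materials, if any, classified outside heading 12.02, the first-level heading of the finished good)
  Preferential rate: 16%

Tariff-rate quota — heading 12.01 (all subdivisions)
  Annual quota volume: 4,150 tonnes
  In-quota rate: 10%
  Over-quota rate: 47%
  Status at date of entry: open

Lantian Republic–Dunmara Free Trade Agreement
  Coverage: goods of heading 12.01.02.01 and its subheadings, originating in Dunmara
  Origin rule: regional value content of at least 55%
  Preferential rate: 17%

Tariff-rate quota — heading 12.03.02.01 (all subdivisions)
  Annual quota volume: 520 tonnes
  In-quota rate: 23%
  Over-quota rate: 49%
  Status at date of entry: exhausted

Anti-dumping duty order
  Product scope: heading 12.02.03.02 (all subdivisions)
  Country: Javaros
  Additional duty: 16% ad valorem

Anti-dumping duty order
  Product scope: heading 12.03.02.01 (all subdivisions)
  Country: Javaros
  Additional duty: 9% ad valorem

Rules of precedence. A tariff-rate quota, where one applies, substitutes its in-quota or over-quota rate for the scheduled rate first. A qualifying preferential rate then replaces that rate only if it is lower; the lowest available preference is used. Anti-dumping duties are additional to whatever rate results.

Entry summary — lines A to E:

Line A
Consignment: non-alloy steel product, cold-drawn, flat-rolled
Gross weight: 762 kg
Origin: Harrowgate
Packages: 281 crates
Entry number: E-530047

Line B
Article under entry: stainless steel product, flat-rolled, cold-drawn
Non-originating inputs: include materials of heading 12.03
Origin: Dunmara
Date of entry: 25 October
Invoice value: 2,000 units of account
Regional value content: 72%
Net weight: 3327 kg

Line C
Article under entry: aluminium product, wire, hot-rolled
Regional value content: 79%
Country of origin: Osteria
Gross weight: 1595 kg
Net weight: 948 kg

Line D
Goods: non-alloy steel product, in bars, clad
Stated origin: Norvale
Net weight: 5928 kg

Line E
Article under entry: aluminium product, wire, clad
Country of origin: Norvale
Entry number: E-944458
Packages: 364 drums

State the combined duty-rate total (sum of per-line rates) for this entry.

71%

Line A: non-alloy steel → 12.02; flat-rolled → 12.02.01; cold-drawn → 12.02.01.02. Scheduled 16%. No special measure applies. → 16%.
Line B: stainless steel → 12.03; flat-rolled → 12.03.01; cold-drawn → 12.03.01.03. Scheduled 27%. Dunmara agreement on 12.02.01.01: 12.03.01.03 not covered; Dunmara agreement on 12.01.02.01: 12.03.01.03 not covered. → 27%.
Line C: aluminium → 12.01; wire → 12.01.01; hot-rolled → 12.01.01.02. Scheduled 16%. quota on 12.01 open → in-quota 10%; Osteria agreement on 12.01.01: RVC ≥ 65% → 8% available; preferential 8%. → 8%.
Line D: non-alloy steel → 12.02; in bars → 12.02.02; clad → 12.02.02.02. Scheduled 10%. No special measure applies. → 10%.
Line E: aluminium → 12.01; wire → 12.01.01; clad → 12.01.01.01. Scheduled 5%. quota on 12.01 open → in-quota 10%. → 10%.
Sum: 16% + 27% + 8% + 10% + 10% = 71%.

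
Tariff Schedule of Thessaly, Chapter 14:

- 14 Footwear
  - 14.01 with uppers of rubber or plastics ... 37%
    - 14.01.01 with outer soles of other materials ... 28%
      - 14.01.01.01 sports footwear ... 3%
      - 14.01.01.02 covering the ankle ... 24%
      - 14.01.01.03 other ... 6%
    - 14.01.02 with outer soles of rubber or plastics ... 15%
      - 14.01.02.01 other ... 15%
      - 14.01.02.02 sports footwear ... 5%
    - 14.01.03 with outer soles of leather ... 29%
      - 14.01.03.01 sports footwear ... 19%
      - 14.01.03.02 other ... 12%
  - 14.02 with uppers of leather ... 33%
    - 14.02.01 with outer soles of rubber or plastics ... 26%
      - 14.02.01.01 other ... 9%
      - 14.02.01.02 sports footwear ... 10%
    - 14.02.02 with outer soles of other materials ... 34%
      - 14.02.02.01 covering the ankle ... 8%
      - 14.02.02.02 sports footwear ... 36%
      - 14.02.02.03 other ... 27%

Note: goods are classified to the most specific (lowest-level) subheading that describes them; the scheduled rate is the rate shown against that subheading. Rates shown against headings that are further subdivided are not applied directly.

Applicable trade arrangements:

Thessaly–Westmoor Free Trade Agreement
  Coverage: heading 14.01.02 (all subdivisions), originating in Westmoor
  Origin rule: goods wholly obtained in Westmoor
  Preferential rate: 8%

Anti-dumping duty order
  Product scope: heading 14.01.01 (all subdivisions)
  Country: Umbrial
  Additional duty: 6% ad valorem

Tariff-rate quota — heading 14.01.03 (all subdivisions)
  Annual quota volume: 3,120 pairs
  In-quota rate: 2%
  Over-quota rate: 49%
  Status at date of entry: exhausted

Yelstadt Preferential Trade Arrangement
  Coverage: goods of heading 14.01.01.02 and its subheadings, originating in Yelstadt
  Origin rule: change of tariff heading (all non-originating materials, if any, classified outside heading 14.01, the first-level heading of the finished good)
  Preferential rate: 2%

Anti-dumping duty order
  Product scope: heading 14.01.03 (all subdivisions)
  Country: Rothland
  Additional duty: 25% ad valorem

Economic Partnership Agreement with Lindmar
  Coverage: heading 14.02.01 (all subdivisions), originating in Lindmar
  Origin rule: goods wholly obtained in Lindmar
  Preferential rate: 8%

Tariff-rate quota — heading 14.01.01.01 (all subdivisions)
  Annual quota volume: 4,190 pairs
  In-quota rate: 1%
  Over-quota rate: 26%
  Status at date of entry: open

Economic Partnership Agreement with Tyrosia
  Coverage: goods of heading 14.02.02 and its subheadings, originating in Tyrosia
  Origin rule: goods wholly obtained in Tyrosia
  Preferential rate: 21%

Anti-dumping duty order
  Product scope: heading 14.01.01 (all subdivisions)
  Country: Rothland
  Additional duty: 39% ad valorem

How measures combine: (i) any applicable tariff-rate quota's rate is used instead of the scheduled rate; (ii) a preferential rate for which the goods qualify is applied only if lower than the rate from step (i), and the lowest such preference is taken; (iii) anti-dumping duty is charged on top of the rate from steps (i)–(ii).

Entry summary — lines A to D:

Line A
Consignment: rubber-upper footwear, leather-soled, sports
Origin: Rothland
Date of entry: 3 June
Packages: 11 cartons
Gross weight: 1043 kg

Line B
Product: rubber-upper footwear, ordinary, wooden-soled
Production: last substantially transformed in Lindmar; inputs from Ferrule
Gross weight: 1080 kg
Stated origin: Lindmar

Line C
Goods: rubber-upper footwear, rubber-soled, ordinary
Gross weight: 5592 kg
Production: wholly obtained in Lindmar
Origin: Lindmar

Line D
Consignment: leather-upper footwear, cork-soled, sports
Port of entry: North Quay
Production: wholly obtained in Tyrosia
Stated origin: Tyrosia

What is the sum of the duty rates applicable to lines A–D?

Line A: rubber-upper → 14.01; leather-soled → 14.01.03; sports → 14.01.03.01. Scheduled 19%. quota on 14.01.03 exhausted → over-quota 49%; anti-dumping (Rothland, 14.01.03): +25%; total 49% + 25% = 74%. → 74%.
Line B: rubber-upper → 14.01; wooden-soled → 14.01.01; ordinary → 14.01.01.03. Scheduled 6%. Lindmar agreement on 14.02.01: 14.01.01.03 not covered. → 6%.
Line C: rubber-upper → 14.01; rubber-soled → 14.01.02; ordinary → 14.01.02.01. Scheduled 15%. Lindmar agreement on 14.02.01: 14.01.02.01 not covered. → 15%.
Line D: leather-upper → 14.02; cork-soled → 14.02.02; sports → 14.02.02.02. Scheduled 36%. Tyrosia agreement on 14.02.02: wholly obtained → 21% available; preferential 21%. → 21%.
Sum: 74% + 6% + 15% + 21% = 116%.

116%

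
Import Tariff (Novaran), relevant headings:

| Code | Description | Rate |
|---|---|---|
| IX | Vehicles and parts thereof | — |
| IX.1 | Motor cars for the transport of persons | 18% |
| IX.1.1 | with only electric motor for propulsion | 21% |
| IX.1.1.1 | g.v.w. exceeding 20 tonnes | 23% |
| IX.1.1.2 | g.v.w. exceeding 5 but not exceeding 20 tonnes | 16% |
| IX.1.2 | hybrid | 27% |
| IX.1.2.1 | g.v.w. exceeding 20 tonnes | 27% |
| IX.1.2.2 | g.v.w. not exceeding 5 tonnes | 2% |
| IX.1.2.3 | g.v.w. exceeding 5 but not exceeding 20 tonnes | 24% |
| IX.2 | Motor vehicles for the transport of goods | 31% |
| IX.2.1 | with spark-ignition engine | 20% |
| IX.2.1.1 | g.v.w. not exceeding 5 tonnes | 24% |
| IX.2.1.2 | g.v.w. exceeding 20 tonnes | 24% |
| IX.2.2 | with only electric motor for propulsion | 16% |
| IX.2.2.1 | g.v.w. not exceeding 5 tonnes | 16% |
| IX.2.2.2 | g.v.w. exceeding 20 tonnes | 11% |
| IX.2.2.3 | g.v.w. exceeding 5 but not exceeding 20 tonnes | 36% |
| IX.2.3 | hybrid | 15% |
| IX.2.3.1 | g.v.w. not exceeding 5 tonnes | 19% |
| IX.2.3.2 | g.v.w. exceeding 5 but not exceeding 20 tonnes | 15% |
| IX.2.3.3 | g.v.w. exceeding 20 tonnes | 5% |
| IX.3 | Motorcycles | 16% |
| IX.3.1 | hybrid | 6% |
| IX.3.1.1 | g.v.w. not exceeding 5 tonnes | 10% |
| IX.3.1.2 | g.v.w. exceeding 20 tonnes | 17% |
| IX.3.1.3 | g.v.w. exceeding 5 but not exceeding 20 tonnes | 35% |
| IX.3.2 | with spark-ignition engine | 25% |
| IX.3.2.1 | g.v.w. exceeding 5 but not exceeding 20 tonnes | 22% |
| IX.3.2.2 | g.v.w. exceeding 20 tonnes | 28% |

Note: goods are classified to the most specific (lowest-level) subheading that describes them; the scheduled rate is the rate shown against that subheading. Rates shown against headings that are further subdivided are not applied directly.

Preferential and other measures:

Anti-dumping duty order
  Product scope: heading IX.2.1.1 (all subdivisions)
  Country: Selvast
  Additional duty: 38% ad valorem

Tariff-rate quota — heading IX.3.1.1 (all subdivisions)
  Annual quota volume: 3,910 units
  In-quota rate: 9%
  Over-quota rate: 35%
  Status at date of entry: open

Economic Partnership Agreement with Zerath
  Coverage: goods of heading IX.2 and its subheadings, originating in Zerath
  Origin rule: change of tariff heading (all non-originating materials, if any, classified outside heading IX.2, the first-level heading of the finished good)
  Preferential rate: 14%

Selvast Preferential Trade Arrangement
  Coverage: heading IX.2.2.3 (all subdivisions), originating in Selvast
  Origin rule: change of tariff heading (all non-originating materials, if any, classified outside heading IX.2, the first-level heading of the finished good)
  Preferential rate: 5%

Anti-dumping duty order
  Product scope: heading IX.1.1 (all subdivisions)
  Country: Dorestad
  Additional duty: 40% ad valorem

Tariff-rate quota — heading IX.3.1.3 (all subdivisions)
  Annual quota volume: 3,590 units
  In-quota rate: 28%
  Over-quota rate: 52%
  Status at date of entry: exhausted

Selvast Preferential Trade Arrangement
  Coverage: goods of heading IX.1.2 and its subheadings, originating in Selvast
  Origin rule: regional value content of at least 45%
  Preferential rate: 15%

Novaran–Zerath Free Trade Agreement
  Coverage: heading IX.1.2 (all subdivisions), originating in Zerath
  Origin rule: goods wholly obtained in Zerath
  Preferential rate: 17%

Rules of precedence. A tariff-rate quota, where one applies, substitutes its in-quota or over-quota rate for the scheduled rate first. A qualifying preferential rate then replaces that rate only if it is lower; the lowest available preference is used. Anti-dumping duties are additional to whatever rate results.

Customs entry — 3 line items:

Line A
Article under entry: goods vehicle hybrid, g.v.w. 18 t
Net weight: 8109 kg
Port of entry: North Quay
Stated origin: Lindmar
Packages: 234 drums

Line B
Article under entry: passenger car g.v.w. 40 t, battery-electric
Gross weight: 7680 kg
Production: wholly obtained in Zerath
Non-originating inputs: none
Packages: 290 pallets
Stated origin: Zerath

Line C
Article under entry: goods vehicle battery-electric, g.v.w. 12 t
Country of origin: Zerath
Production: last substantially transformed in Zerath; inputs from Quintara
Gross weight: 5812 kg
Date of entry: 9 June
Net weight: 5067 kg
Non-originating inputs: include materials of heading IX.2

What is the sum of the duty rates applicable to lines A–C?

Line A: goods vehicle → IX.2; hybrid → IX.2.3; g.v.w. 18 t → IX.2.3.2. Scheduled 15%. No special measure applies. → 15%.
Line B: passenger car → IX.1; battery-electric → IX.1.1; g.v.w. 40 t → IX.1.1.1. Scheduled 23%. Zerath agreement on IX.2: IX.1.1.1 not covered; Zerath agreement on IX.1.2: IX.1.1.1 not covered. → 23%.
Line C: goods vehicle → IX.2; battery-electric → IX.2.2; g.v.w. 12 t → IX.2.2.3. Scheduled 36%. Zerath agreement on IX.2: CTH not met; Zerath agreement on IX.1.2: IX.2.2.3 not covered. → 36%.
Sum: 15% + 23% + 36% = 74%.

74%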